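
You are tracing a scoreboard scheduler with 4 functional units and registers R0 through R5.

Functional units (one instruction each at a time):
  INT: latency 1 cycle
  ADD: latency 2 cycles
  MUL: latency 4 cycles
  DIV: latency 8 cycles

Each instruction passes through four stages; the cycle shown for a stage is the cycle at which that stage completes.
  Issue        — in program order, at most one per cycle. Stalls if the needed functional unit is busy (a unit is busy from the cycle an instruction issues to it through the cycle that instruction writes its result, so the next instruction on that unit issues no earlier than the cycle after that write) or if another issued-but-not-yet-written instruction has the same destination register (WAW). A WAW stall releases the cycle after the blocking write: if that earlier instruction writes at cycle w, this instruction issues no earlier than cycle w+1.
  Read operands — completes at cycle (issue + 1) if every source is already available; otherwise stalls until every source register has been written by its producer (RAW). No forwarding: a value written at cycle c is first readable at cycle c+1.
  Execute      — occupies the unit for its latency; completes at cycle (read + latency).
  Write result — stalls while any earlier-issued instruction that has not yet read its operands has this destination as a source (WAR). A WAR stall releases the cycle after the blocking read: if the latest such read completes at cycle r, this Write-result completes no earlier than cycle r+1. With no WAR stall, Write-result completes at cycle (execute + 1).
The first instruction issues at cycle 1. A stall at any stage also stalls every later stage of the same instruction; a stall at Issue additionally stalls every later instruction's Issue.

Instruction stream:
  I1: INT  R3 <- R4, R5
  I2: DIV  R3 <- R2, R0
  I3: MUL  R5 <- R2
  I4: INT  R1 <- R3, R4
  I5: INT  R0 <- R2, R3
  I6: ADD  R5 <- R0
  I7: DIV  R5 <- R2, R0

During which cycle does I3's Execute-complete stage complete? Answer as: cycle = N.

cycle = 11

t=1  I1→INT
t=2  I1 RO
t=3  I1 EX
t=4  I1 WR R3
t=5  I2→DIV
t=6  I2 RO, I3→MUL
t=7  I3 RO, I4→INT
t=11  I3 EX
t=12  I3 WR R5
t=14  I2 EX
t=15  I2 WR R3
t=16  I4 RO
t=17  I4 EX
t=18  I4 WR R1
t=19  I5→INT
t=20  I5 RO, I6→ADD
t=21  I5 EX
t=22  I5 WR R0
t=23  I6 RO
t=25  I6 EX
t=26  I6 WR R5
t=27  I7→DIV
t=28  I7 RO
t=36  I7 EX
t=37  I7 WR R5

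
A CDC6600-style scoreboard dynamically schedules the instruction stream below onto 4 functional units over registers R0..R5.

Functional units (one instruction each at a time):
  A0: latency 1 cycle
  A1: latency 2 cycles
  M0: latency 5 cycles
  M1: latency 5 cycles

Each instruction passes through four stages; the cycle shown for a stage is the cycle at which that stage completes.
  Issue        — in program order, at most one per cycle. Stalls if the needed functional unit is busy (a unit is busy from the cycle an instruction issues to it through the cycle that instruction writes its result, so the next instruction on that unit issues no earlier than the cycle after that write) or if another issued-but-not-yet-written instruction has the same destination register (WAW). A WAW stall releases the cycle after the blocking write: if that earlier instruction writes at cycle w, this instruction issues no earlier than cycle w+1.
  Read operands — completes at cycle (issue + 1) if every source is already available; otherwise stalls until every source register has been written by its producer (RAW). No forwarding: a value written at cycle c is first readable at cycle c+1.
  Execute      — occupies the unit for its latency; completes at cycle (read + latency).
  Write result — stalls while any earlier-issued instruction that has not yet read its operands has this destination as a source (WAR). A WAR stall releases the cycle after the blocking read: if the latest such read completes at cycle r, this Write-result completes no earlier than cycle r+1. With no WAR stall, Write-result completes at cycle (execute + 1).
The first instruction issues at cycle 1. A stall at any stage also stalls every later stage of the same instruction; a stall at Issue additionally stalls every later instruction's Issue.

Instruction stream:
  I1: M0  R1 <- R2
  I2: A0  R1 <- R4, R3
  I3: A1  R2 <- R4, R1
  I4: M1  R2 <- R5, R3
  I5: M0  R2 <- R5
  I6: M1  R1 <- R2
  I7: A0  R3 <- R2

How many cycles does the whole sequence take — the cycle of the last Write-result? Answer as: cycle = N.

[I1] 1/2/7/8
[I2] 9/10/11/12  (WAW R1: wait I1 write@8)
[I3] 10/13/15/16  (RAW R1: wait I2 write@12)
[I4] 17/18/23/24  (WAW R2: wait I3 write@16)
[I5] 25/26/31/32  (WAW R2: wait I4 write@24)
[I6] 26/33/38/39  (RAW R2: wait I5 write@32)
[I7] 27/33/34/35  (RAW R2: wait I5 write@32)

cycle = 39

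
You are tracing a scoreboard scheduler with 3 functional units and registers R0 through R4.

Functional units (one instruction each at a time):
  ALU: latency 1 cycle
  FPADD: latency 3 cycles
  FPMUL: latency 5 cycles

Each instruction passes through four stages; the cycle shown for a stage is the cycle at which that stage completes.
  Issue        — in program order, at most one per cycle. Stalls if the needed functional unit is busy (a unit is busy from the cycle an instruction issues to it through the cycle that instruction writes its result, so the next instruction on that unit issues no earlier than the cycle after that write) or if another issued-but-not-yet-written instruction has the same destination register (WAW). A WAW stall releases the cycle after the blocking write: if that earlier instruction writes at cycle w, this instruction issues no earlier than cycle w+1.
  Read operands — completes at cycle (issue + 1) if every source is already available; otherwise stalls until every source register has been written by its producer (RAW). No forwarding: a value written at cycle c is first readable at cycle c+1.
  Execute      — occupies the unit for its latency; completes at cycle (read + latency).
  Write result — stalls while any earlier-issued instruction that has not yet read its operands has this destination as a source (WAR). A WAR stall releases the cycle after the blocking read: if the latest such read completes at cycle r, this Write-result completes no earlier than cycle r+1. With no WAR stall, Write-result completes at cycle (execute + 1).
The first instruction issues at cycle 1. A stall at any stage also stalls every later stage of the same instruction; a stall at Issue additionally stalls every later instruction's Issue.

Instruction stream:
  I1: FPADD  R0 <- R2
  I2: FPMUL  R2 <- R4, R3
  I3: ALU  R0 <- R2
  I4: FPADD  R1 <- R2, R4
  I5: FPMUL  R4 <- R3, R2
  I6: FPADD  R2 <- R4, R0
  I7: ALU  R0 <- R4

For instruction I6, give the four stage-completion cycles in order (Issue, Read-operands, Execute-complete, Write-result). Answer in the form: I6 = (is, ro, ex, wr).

I6 = (15, 18, 21, 22)

cycle 1: I1 issues→FPADD
cycle 2: I1 reads · I2 issues→FPMUL
cycle 3: I2 reads
cycle 5: I1 exec-done
cycle 6: I1 writes R0
cycle 7: I3 issues→ALU
cycle 8: I2 exec-done · I4 issues→FPADD
cycle 9: I2 writes R2
cycle 10: I3 reads · I4 reads · I5 issues→FPMUL
cycle 11: I3 exec-done · I5 reads
cycle 12: I3 writes R0
cycle 13: I4 exec-done
cycle 14: I4 writes R1
cycle 15: I6 issues→FPADD
cycle 16: I5 exec-done · I7 issues→ALU
cycle 17: I5 writes R4
cycle 18: I6 reads · I7 reads
cycle 19: I7 exec-done
cycle 20: I7 writes R0
cycle 21: I6 exec-done
cycle 22: I6 writes R2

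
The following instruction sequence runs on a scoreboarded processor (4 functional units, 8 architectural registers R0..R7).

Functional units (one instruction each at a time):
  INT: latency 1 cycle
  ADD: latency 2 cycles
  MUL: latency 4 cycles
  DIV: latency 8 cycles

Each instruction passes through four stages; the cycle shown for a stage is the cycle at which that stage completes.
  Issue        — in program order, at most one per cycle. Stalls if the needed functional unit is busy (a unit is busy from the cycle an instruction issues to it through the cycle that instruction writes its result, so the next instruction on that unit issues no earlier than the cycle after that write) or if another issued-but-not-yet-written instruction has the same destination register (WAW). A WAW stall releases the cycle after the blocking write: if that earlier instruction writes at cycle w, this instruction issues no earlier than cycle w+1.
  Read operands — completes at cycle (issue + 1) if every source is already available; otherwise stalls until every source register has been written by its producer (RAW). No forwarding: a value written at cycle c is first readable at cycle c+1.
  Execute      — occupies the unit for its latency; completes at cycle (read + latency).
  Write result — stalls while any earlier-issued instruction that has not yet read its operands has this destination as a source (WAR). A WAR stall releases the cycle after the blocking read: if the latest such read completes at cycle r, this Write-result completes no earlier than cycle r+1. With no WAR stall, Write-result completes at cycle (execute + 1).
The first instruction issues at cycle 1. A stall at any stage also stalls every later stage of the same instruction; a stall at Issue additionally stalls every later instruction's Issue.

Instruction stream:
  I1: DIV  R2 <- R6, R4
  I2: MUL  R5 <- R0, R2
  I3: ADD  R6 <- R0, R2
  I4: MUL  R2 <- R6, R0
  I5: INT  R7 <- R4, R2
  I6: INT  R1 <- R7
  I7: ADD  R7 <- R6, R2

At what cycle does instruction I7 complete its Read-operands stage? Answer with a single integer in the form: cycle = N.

I1 -> (1, 2, 10, 11)
I2 -> (2, 12, 16, 17)  // RAW R2: wait I1 write@11
I3 -> (3, 12, 14, 15)  // RAW R2: wait I1 write@11
I4 -> (18, 19, 23, 24)  // struct: MUL busy until I2 writes@17
I5 -> (19, 25, 26, 27)  // RAW R2: wait I4 write@24
I6 -> (28, 29, 30, 31)  // struct: INT busy until I5 writes@27
I7 -> (29, 30, 32, 33)

cycle = 30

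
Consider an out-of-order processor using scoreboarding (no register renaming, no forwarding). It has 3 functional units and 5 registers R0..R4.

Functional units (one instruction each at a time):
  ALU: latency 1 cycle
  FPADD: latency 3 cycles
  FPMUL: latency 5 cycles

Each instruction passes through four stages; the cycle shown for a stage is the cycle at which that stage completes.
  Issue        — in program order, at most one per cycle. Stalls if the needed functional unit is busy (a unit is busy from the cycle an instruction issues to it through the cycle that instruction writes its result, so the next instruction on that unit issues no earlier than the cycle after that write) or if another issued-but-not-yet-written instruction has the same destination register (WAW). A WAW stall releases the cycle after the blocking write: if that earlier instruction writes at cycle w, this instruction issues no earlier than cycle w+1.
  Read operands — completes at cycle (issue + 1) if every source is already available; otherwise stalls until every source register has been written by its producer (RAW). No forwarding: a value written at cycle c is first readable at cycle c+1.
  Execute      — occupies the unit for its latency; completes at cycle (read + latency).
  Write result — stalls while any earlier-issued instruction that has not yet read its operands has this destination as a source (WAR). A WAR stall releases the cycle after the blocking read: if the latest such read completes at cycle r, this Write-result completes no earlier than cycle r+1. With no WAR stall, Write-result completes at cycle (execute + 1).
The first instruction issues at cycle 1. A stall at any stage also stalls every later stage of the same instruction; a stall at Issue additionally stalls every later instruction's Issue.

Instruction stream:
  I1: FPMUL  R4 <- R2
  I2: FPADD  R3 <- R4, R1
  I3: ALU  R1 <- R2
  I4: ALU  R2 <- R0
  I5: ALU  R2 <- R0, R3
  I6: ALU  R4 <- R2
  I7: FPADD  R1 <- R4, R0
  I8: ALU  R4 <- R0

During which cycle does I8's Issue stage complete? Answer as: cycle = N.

cycle = 23

  I1 | 1 | 2 | 7 | 8
  I2 | 2 | 9 | 12 | 13   RAW R4: wait I1 write@8
  I3 | 3 | 4 | 5 | 10   WAR R1: wait I2 read@9
  I4 | 11 | 12 | 13 | 14   struct: ALU busy until I3 writes@10
  I5 | 15 | 16 | 17 | 18   struct: ALU busy until I4 writes@14
  I6 | 19 | 20 | 21 | 22   struct: ALU busy until I5 writes@18
  I7 | 20 | 23 | 26 | 27   RAW R4: wait I6 write@22
  I8 | 23 | 24 | 25 | 26   struct: ALU busy until I6 writes@22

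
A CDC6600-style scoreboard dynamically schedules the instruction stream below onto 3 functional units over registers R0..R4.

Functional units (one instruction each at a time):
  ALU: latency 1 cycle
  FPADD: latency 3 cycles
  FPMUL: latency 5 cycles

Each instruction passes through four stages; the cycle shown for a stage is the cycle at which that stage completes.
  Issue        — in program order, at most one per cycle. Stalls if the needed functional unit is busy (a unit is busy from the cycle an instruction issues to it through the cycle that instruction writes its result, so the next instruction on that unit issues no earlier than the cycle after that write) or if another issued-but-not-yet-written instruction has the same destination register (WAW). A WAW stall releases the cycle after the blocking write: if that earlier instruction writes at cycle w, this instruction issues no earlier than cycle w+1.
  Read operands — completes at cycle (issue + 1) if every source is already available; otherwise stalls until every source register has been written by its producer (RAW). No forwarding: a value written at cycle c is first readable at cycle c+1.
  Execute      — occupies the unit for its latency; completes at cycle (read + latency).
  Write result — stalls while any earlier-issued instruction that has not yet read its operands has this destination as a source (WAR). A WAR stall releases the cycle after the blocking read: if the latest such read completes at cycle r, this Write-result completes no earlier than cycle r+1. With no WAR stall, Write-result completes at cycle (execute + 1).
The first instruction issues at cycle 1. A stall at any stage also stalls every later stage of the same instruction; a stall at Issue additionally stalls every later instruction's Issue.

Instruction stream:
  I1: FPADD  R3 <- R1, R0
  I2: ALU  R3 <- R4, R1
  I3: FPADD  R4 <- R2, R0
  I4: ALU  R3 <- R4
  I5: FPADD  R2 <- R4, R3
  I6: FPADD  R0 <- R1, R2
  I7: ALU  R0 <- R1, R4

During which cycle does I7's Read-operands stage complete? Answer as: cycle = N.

t=1  I1 dispatched to FPADD
t=2  I1 operands ready
t=5  I1 complete
t=6  R3←I1
t=7  I2 dispatched to ALU
t=8  I2 operands ready · I3 dispatched to FPADD
t=9  I2 complete · I3 operands ready
t=10  R3←I2
t=11  I4 dispatched to ALU
t=12  I3 complete
t=13  R4←I3
t=14  I4 operands ready · I5 dispatched to FPADD
t=15  I4 complete
t=16  R3←I4
t=17  I5 operands ready
t=20  I5 complete
t=21  R2←I5
t=22  I6 dispatched to FPADD
t=23  I6 operands ready
t=26  I6 complete
t=27  R0←I6
t=28  I7 dispatched to ALU
t=29  I7 operands ready
t=30  I7 complete
t=31  R0←I7

cycle = 29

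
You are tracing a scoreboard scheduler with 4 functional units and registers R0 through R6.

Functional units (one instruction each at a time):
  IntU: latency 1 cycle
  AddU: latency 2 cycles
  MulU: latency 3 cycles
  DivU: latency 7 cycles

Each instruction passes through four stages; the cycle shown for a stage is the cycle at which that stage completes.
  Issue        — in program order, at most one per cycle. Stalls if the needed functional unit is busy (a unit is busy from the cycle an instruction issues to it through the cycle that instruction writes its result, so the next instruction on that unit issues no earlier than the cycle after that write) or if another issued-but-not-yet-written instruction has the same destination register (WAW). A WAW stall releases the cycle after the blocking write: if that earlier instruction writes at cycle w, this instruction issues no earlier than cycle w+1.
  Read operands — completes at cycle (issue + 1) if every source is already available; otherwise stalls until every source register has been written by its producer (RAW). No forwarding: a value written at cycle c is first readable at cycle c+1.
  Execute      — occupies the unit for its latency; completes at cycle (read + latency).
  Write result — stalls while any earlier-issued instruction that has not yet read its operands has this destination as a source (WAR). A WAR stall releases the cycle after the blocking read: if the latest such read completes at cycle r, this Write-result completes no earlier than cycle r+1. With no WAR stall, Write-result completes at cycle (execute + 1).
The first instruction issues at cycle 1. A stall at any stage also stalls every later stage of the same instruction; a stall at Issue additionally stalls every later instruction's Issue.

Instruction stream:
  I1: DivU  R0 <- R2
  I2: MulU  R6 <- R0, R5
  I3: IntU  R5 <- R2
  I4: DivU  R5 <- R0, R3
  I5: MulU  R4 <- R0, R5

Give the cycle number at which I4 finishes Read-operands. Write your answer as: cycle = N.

[I1] 1/2/9/10
[I2] 2/11/14/15  (RAW R0: wait I1 write@10)
[I3] 3/4/5/12  (WAR R5: wait I2 read@11)
[I4] 13/14/21/22  (WAW R5: wait I3 write@12)
[I5] 16/23/26/27  (struct: MulU busy until I2 writes@15; RAW R5: wait I4 write@22)

cycle = 14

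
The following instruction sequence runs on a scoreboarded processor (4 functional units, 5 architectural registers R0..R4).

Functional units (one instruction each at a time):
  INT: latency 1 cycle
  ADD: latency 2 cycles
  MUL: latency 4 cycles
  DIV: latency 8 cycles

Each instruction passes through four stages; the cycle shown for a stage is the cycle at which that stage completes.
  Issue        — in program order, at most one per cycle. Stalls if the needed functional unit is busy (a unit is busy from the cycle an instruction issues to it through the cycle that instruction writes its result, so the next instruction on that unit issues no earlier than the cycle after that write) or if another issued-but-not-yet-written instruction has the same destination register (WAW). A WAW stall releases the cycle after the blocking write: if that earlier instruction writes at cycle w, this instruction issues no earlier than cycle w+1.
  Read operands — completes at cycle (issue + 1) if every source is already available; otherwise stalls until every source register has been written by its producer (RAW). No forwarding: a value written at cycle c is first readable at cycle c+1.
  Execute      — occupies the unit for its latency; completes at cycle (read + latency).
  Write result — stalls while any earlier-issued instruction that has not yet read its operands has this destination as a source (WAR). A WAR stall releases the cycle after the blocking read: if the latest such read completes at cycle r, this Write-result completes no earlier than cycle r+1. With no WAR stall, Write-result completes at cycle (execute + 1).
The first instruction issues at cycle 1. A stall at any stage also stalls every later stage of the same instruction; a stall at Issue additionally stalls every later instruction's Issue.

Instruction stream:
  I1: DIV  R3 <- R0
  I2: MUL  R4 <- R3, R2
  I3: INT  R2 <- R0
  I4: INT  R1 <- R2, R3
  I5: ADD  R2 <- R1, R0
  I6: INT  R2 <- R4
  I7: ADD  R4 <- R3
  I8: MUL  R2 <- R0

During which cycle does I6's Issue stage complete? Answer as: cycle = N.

cycle = 22

cycle 1: I1 dispatched to DIV
cycle 2: I1 operands ready; I2 dispatched to MUL
cycle 3: I3 dispatched to INT
cycle 4: I3 operands ready
cycle 5: I3 complete
cycle 10: I1 complete
cycle 11: R3←I1
cycle 12: I2 operands ready
cycle 13: R2←I3
cycle 14: I4 dispatched to INT
cycle 15: I4 operands ready; I5 dispatched to ADD
cycle 16: I2 complete; I4 complete
cycle 17: R4←I2; R1←I4
cycle 18: I5 operands ready
cycle 20: I5 complete
cycle 21: R2←I5
cycle 22: I6 dispatched to INT
cycle 23: I6 operands ready; I7 dispatched to ADD
cycle 24: I6 complete; I7 operands ready
cycle 25: R2←I6
cycle 26: I7 complete; I8 dispatched to MUL
cycle 27: R4←I7; I8 operands ready
cycle 31: I8 complete
cycle 32: R2←I8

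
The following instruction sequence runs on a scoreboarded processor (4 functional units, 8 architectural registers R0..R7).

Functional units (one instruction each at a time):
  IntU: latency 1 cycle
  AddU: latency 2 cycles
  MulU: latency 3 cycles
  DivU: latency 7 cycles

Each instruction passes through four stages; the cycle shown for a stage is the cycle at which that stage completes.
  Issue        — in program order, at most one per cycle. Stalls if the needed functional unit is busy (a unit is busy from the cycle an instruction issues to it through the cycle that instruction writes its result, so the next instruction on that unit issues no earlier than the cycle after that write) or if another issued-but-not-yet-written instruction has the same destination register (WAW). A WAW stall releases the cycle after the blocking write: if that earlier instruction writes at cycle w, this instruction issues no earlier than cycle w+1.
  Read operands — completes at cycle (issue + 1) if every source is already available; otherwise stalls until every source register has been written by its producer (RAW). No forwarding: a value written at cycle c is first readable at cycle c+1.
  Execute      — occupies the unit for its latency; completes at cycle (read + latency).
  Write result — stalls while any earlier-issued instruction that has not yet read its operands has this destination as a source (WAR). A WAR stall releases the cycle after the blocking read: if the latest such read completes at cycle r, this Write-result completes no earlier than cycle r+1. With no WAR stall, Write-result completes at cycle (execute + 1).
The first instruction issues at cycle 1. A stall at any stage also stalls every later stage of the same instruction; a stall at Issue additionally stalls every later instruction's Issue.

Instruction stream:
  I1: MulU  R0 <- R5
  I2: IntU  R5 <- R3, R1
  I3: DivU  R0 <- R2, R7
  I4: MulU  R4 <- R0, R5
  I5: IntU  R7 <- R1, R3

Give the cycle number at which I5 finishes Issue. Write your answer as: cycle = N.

cycle = 9

c1: I1 issues→MulU
c2: I1 reads | I2 issues→IntU
c3: I2 reads
c4: I2 exec-done
c5: I1 exec-done | I2 writes R5
c6: I1 writes R0
c7: I3 issues→DivU
c8: I3 reads | I4 issues→MulU
c9: I5 issues→IntU
c10: I5 reads
c11: I5 exec-done
c12: I5 writes R7
c15: I3 exec-done
c16: I3 writes R0
c17: I4 reads
c20: I4 exec-done
c21: I4 writes R4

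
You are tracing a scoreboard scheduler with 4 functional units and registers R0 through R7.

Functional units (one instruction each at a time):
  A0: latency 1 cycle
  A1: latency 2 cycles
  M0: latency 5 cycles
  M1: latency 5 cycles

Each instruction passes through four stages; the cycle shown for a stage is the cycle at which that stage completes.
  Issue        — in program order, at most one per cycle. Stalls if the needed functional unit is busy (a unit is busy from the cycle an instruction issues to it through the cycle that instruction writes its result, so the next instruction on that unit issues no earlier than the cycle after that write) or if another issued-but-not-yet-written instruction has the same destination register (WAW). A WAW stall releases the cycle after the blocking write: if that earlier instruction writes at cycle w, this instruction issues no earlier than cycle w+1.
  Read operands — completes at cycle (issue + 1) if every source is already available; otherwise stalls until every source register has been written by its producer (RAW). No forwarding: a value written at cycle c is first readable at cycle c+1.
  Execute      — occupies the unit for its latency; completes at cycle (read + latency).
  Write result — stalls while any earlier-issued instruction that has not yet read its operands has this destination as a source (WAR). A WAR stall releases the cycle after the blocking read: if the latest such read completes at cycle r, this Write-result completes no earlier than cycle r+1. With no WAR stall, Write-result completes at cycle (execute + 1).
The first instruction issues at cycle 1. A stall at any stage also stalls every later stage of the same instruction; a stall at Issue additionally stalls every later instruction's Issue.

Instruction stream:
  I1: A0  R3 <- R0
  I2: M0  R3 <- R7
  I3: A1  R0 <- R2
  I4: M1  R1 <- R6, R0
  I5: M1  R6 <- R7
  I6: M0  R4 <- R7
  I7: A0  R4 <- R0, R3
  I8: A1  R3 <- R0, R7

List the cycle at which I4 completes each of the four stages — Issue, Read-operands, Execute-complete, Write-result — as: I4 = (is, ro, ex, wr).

cycle 1: issue I1 (A0)
cycle 2: I1 read-ops
cycle 3: I1 finished on A0
cycle 4: I1→R3
cycle 5: issue I2 (M0)
cycle 6: I2 read-ops | issue I3 (A1)
cycle 7: I3 read-ops | issue I4 (M1)
cycle 9: I3 finished on A1
cycle 10: I3→R0
cycle 11: I2 finished on M0 | I4 read-ops
cycle 12: I2→R3
cycle 16: I4 finished on M1
cycle 17: I4→R1
cycle 18: issue I5 (M1)
cycle 19: I5 read-ops | issue I6 (M0)
cycle 20: I6 read-ops
cycle 24: I5 finished on M1
cycle 25: I5→R6 | I6 finished on M0
cycle 26: I6→R4
cycle 27: issue I7 (A0)
cycle 28: I7 read-ops | issue I8 (A1)
cycle 29: I7 finished on A0 | I8 read-ops
cycle 30: I7→R4
cycle 31: I8 finished on A1
cycle 32: I8→R3

I4 = (7, 11, 16, 17)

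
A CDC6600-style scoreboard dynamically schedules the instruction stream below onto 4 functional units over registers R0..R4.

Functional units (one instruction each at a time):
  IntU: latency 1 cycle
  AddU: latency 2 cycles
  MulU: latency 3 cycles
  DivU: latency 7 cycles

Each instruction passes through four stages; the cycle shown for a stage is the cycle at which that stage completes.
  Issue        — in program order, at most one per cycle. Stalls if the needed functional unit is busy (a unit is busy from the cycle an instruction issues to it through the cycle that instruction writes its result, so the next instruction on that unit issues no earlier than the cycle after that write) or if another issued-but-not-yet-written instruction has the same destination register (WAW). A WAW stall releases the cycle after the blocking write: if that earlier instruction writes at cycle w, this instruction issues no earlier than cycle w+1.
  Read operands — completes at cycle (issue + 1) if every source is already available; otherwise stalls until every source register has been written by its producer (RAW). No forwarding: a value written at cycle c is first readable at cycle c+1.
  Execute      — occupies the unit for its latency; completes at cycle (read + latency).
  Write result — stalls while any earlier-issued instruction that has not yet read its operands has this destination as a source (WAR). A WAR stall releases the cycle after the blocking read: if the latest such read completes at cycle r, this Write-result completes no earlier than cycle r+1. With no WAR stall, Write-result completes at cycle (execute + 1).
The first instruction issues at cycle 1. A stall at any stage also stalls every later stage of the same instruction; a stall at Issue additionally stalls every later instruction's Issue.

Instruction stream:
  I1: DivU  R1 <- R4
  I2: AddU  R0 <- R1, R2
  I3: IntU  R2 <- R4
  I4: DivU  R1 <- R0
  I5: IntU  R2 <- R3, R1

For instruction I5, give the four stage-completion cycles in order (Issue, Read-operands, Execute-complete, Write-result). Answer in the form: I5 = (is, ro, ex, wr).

cycle 1: I1→DivU
cycle 2: I1 RO; I2→AddU
cycle 3: I3→IntU
cycle 4: I3 RO
cycle 5: I3 EX
cycle 9: I1 EX
cycle 10: I1 WR R1
cycle 11: I2 RO; I4→DivU
cycle 12: I3 WR R2
cycle 13: I2 EX; I5→IntU
cycle 14: I2 WR R0
cycle 15: I4 RO
cycle 22: I4 EX
cycle 23: I4 WR R1
cycle 24: I5 RO
cycle 25: I5 EX
cycle 26: I5 WR R2

I5 = (13, 24, 25, 26)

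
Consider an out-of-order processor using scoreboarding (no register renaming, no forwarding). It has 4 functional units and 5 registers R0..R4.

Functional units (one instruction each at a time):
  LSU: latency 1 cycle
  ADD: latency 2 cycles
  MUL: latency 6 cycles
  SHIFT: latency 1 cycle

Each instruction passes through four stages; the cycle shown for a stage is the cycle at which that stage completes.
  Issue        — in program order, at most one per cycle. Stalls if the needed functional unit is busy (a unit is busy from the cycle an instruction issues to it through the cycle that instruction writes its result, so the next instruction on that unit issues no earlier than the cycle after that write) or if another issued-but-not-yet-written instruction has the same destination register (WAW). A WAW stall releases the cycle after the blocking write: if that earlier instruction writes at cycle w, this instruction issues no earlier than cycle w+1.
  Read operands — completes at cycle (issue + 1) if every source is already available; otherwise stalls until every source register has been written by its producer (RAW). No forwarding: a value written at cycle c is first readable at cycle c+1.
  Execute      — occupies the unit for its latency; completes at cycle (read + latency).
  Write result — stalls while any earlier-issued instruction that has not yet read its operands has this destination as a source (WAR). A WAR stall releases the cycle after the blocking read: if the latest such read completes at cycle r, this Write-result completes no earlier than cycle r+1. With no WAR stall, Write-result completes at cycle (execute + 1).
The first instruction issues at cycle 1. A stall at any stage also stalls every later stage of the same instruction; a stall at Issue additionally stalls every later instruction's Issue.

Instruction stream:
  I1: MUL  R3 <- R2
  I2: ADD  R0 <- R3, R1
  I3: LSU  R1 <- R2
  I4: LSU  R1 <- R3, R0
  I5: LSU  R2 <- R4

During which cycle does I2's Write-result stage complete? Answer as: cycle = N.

[1] I1→MUL
[2] I1 RO, I2→ADD
[3] I3→LSU
[4] I3 RO
[5] I3 EX
[8] I1 EX
[9] I1 WR R3
[10] I2 RO
[11] I3 WR R1
[12] I2 EX, I4→LSU
[13] I2 WR R0
[14] I4 RO
[15] I4 EX
[16] I4 WR R1
[17] I5→LSU
[18] I5 RO
[19] I5 EX
[20] I5 WR R2

cycle = 13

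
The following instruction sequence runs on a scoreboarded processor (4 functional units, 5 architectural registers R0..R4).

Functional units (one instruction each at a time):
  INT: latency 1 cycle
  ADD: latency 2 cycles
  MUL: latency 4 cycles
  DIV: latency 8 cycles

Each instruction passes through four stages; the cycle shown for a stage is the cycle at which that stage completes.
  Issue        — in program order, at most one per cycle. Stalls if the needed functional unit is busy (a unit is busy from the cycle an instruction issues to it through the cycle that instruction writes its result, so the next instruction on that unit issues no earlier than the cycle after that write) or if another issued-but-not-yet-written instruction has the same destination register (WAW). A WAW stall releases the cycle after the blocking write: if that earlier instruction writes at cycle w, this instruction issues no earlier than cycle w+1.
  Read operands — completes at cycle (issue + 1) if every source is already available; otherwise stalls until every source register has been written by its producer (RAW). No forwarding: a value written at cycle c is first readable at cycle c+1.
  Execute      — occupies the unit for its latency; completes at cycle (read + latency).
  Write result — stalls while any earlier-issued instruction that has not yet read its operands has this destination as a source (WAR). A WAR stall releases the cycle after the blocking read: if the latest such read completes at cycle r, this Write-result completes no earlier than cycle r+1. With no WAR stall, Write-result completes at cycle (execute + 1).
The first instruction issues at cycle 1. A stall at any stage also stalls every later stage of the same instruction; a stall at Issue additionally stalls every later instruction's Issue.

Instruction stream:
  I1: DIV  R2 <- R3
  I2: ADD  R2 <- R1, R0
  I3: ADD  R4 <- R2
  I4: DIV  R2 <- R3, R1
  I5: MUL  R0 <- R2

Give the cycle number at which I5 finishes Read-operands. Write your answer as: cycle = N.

cycle = 29

1) issue 1, read 2, done 10, write 11
2) issue 12, read 13, done 15, write 16  <WAW R2: wait I1 write@11>
3) issue 17, read 18, done 20, write 21  <struct: ADD busy until I2 writes@16>
4) issue 18, read 19, done 27, write 28
5) issue 19, read 29, done 33, write 34  <RAW R2: wait I4 write@28>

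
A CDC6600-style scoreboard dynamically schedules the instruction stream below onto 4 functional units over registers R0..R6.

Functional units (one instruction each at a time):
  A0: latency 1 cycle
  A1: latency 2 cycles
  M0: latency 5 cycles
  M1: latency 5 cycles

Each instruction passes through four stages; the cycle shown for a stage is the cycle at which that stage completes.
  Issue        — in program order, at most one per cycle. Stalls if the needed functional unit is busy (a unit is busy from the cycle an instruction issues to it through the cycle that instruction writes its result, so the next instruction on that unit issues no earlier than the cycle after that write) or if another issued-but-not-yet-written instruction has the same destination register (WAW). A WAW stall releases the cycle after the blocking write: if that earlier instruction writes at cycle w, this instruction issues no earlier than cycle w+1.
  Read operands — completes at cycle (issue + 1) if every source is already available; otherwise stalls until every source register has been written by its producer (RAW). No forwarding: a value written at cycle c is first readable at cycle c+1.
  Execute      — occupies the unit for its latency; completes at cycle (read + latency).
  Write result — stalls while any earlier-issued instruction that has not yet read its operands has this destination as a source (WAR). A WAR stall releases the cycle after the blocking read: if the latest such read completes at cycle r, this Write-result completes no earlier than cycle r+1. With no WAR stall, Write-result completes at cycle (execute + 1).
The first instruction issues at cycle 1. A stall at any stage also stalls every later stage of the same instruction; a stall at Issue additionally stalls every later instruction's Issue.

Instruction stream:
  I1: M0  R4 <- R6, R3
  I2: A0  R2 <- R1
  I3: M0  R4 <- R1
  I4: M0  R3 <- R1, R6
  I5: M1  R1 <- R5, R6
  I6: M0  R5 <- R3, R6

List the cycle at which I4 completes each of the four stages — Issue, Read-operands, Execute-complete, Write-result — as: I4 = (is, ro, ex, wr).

1) issue 1, read 2, done 7, write 8
2) issue 2, read 3, done 4, write 5
3) issue 9, read 10, done 15, write 16  <struct: M0 busy until I1 writes@8>
4) issue 17, read 18, done 23, write 24  <struct: M0 busy until I3 writes@16>
5) issue 18, read 19, done 24, write 25
6) issue 25, read 26, done 31, write 32  <struct: M0 busy until I4 writes@24>

I4 = (17, 18, 23, 24)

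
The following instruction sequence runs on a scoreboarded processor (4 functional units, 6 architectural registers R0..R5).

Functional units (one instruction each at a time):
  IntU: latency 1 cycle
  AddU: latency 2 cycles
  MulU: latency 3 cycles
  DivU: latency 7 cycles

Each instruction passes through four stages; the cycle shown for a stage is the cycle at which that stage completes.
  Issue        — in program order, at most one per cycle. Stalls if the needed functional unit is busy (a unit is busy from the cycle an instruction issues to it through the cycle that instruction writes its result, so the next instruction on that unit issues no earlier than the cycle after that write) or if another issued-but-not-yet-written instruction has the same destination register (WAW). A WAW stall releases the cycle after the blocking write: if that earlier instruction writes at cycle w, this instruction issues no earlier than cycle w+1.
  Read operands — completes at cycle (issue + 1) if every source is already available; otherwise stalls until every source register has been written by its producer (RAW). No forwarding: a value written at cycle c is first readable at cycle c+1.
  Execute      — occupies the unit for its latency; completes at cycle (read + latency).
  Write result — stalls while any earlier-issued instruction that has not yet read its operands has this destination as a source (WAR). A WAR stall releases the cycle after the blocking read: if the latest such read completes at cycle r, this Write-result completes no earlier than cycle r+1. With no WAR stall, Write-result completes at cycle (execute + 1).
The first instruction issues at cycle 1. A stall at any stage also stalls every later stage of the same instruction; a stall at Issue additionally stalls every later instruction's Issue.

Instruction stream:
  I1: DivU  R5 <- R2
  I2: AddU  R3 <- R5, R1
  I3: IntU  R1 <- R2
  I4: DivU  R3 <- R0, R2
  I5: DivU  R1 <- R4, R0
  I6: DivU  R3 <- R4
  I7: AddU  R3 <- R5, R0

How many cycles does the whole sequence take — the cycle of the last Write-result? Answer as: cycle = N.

I1  is:1  ro:2  ex:9  wr:10
I2  is:2  ro:11  ex:13  wr:14  — RAW R5: wait I1 write@10
I3  is:3  ro:4  ex:5  wr:12  — WAR R1: wait I2 read@11
I4  is:15  ro:16  ex:23  wr:24  — WAW R3: wait I2 write@14
I5  is:25  ro:26  ex:33  wr:34  — struct: DivU busy until I4 writes@24
I6  is:35  ro:36  ex:43  wr:44  — struct: DivU busy until I5 writes@34
I7  is:45  ro:46  ex:48  wr:49  — WAW R3: wait I6 write@44

cycle = 49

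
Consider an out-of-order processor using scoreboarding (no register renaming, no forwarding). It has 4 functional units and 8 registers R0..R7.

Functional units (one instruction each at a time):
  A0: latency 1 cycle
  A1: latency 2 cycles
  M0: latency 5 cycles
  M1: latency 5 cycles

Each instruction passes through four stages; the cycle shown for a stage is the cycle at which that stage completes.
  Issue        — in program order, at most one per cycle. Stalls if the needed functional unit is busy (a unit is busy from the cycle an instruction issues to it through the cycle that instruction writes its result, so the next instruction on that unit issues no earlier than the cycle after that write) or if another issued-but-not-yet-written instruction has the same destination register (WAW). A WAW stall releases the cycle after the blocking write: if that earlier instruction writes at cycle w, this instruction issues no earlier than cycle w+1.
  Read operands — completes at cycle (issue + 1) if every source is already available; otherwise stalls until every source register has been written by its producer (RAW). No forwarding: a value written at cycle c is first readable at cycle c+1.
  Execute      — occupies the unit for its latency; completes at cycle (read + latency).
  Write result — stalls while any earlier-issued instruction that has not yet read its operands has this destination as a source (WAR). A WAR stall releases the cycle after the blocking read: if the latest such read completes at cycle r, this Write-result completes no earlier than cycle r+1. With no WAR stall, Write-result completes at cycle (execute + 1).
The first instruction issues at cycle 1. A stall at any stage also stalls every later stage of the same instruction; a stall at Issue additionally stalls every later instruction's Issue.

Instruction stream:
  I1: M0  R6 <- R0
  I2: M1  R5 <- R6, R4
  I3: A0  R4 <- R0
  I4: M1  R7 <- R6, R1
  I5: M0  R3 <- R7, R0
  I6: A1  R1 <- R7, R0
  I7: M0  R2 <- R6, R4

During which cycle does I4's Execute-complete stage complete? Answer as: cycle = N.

t=1  I1 issues→M0
t=2  I1 reads; I2 issues→M1
t=3  I3 issues→A0
t=4  I3 reads
t=5  I3 exec-done
t=7  I1 exec-done
t=8  I1 writes R6
t=9  I2 reads
t=10  I3 writes R4
t=14  I2 exec-done
t=15  I2 writes R5
t=16  I4 issues→M1
t=17  I4 reads; I5 issues→M0
t=18  I6 issues→A1
t=22  I4 exec-done
t=23  I4 writes R7
t=24  I5 reads; I6 reads
t=26  I6 exec-done
t=27  I6 writes R1
t=29  I5 exec-done
t=30  I5 writes R3
t=31  I7 issues→M0
t=32  I7 reads
t=37  I7 exec-done
t=38  I7 writes R2

cycle = 22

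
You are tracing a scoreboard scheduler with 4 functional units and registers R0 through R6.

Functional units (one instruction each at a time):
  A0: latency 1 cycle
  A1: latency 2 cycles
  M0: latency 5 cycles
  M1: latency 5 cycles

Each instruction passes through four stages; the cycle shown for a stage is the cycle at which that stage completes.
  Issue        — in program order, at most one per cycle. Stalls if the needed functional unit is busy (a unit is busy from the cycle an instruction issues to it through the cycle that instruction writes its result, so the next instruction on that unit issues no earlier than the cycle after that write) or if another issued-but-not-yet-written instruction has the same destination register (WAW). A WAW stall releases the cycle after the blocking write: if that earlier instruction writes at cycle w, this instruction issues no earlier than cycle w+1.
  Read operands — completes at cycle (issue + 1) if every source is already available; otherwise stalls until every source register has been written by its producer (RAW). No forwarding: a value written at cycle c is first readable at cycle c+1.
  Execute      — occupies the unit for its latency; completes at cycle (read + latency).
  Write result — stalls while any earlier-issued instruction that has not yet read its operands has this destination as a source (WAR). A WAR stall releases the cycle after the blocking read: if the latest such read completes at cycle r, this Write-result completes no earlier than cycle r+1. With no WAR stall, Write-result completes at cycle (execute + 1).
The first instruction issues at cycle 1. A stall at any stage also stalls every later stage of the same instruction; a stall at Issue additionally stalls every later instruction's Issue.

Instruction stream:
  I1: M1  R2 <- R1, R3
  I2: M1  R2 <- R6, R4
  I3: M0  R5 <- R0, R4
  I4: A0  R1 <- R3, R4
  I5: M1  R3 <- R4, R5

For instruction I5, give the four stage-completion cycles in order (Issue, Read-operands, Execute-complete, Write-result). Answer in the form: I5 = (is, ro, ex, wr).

I5 = (17, 18, 23, 24)

1) issue 1, read 2, done 7, write 8
2) issue 9, read 10, done 15, write 16  <struct: M1 busy until I1 writes@8>
3) issue 10, read 11, done 16, write 17
4) issue 11, read 12, done 13, write 14
5) issue 17, read 18, done 23, write 24  <struct: M1 busy until I2 writes@16>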